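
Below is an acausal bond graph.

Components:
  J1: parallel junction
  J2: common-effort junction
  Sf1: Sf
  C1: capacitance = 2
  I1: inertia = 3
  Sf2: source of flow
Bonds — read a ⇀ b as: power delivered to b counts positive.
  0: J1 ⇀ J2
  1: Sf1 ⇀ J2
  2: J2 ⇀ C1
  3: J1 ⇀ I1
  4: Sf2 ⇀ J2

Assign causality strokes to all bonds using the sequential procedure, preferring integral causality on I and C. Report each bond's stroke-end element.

bond 1 stroke→Sf1  (source Sf1 imposes f)
bond 4 stroke→Sf2  (Sf2 (Sf) sets flow on bond)
bond 2 stroke→J2  (C1 outputs effort q/C1)
bond 0 stroke→J1  (0-jn J2 has e-setter on 2)
bond 3 stroke→I1  (J1: bond 0 brought effort, rest push out)

b0 stroke at J1
b1 stroke at Sf1
b2 stroke at J2
b3 stroke at I1
b4 stroke at Sf2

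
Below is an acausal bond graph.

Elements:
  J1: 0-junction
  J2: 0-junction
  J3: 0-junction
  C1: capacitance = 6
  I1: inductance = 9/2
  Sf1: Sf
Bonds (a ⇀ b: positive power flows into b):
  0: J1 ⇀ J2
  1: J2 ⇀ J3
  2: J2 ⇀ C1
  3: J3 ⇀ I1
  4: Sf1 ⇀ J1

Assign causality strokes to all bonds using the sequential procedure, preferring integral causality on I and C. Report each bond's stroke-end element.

bond 0 |J1
bond 1 |J3
bond 2 |J2
bond 3 |I1
bond 4 |Sf1

β4 →Sf1  (source Sf1 imposes f)
β0 →J1  (J1 needs exactly one e-in)
β2 →J2  (C1: C, integral causality)
β1 →J3  (J2: bond 2 brought effort, rest push out)
β3 →I1  (common-e at J3 fixed by 1)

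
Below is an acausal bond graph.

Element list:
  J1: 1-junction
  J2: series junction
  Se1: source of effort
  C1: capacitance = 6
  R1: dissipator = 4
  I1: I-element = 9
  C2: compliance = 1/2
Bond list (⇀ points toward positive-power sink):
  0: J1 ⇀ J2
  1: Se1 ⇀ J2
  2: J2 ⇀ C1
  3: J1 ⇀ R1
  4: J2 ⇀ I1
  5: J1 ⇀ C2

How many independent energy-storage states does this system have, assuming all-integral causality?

3  (C1, C2, I1 all integral)

#1 stroke at J2  (source Se1 imposes e)
#2 stroke at J2  (C1: C, integral causality)
#4 stroke at I1  (I1: I, integral causality)
#0 stroke at J2  (J2: bond 4 brought flow, rest push out)
#3 stroke at J1  (J1: bond 0 brought flow, rest push out)
#5 stroke at J1  (common-f at J1 fixed by 0)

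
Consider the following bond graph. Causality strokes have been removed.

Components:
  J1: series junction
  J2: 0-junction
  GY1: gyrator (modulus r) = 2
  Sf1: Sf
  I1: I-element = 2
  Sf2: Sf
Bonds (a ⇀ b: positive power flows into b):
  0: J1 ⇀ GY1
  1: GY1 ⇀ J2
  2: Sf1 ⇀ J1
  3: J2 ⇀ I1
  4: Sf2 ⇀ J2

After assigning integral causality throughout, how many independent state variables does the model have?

1  (I1 all integral)

bond 2 →Sf1  (Sf1 (Sf) sets flow on bond)
bond 4 →Sf2  (Sf2 (Sf) sets flow on bond)
bond 0 →J1  (1-jn J1 has f-setter on 2)
bond 1 →J2  (GY GY1: same side as bond 0)
bond 3 →I1  (J2: bond 1 brought effort, rest push out)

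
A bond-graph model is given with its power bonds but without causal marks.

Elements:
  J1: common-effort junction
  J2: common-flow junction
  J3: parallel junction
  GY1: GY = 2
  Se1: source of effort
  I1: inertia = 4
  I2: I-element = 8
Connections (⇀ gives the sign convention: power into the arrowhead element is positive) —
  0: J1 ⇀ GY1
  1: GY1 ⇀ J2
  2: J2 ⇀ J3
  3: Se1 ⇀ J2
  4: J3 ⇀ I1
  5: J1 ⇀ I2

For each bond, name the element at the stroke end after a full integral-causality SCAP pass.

bond 0 →J1
bond 1 →J2
bond 2 →J3
bond 3 →J2
bond 4 →I1
bond 5 →I2

bond 3 →J2  (Se1: effort source, stroke at far end)
bond 4 →I1  (I1: I, integral causality)
bond 2 →J3  (J3 needs exactly one e-in)
bond 1 →J2  (J2 flow already set via bond 2)
bond 0 →J1  (GY GY1: same side as bond 1)
bond 5 →I2  (common-e at J1 fixed by 0)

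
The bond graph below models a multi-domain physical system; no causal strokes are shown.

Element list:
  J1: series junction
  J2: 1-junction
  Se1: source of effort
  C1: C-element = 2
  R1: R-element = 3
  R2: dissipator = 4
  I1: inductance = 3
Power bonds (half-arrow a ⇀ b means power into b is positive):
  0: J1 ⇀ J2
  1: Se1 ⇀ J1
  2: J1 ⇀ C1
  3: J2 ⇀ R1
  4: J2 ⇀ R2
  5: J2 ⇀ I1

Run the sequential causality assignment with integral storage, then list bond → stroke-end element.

#0 stroke at J2
#1 stroke at J1
#2 stroke at J1
#3 stroke at J2
#4 stroke at J2
#5 stroke at I1

β1 stroke at J1  (Se1 (Se) sets effort on bond)
β2 stroke at J1  (prefer integral on C1)
β0 stroke at J2  (J1 needs exactly one f-in)
β5 stroke at I1  (I1 integral (f out))
β3 stroke at J2  (J2 flow already set via bond 5)
β4 stroke at J2  (J2: bond 5 brought flow, rest push out)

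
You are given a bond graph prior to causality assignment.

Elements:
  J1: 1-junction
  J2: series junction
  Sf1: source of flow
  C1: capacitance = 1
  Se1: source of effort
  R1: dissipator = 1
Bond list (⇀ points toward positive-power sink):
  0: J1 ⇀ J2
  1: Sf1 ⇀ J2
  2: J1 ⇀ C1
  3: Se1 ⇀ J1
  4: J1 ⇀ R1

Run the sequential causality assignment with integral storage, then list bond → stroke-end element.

β0 stroke→J2
β1 stroke→Sf1
β2 stroke→J1
β3 stroke→J1
β4 stroke→J1

b1 →Sf1  (Sf1 (Sf) sets flow on bond)
b3 →J1  (source Se1 imposes e)
b0 →J2  (J2: bond 1 brought flow, rest push out)
b2 →J1  (J1 flow already set via bond 0)
b4 →J1  (J1: bond 0 brought flow, rest push out)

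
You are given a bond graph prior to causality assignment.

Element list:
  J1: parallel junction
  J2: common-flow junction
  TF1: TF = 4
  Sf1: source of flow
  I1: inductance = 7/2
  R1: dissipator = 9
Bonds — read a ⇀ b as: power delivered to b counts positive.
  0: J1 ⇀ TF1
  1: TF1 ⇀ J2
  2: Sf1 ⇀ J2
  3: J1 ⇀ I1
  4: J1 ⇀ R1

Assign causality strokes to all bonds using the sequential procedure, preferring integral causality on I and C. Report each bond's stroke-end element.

b2 →Sf1  (Sf1 fixes flow; stroke at Sf1)
b1 →J2  (common-f at J2 fixed by 2)
b0 →TF1  (TF1 one-in-one-out from 1)
b3 →I1  (I1: I, integral causality)
b4 →J1  (J1 needs exactly one e-in)

#0 |TF1
#1 |J2
#2 |Sf1
#3 |I1
#4 |J1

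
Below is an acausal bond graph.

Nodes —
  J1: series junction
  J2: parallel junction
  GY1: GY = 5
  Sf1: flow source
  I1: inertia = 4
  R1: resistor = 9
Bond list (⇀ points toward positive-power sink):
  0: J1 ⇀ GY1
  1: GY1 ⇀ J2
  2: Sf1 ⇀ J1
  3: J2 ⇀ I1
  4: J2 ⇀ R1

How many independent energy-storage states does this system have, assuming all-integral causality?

b2 stroke at Sf1  (Sf1: flow source, stroke at near end)
b0 stroke at J1  (J1 flow already set via bond 2)
b1 stroke at J2  (GY1 both-in/both-out from 0)
b3 stroke at I1  (J2: bond 1 brought effort, rest push out)
b4 stroke at R1  (J2: bond 1 brought effort, rest push out)

1  (I1 all integral)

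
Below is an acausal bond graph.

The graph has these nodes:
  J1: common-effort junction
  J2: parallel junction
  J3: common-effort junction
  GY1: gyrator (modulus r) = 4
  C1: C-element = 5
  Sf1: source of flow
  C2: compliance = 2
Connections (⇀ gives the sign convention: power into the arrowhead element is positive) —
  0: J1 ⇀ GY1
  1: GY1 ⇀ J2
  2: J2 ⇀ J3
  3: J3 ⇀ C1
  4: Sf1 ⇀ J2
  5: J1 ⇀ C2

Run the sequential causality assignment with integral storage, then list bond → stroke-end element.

b4 →Sf1  (Sf1: flow source, stroke at near end)
b3 →J3  (C1 outputs effort q/C1)
b2 →J2  (common-e at J3 fixed by 3)
b1 →GY1  (common-e at J2 fixed by 2)
b0 →GY1  (through GY1, causality inverts; strokes same side of GY1)
b5 →J1  (closing 0-jn rule on J1)

β0 stroke at GY1
β1 stroke at GY1
β2 stroke at J2
β3 stroke at J3
β4 stroke at Sf1
β5 stroke at J1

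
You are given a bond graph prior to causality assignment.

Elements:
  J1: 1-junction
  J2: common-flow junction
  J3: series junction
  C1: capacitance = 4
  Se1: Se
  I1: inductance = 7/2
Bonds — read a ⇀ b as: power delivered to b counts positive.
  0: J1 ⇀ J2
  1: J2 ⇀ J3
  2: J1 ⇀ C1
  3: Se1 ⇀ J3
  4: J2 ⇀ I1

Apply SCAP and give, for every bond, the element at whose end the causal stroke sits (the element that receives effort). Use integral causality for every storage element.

β3 →J3  (Se1 (Se) sets effort on bond)
β1 →J2  (J3 needs exactly one f-in)
β2 →J1  (C1 integral (e out))
β0 →J2  (only one flow-in slot at J1)
β4 →I1  (only one flow-in slot at J2)

b0 |J2
b1 |J2
b2 |J1
b3 |J3
b4 |I1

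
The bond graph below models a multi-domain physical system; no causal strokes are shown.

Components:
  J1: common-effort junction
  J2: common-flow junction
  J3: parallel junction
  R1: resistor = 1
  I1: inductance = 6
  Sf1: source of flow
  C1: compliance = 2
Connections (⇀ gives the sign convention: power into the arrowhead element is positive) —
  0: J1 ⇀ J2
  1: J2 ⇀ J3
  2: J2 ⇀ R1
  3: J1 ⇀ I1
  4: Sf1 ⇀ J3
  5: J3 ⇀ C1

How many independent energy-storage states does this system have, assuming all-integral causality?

2  (C1, I1 all integral)

β4 stroke→Sf1  (Sf1: flow source, stroke at near end)
β3 stroke→I1  (prefer integral on I1)
β0 stroke→J1  (only one effort-in slot at J1)
β1 stroke→J2  (1-jn J2 has f-setter on 0)
β2 stroke→J2  (J2: bond 0 brought flow, rest push out)
β5 stroke→J3  (J3 needs exactly one e-in)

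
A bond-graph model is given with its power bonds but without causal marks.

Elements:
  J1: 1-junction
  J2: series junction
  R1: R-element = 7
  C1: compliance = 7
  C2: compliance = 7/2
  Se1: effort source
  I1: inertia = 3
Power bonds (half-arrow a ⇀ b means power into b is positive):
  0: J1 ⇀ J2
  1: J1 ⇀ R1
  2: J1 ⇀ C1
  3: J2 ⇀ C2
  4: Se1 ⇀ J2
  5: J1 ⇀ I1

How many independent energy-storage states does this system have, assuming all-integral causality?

b4 stroke→J2  (Se1: effort source, stroke at far end)
b2 stroke→J1  (C1: C, integral causality)
b3 stroke→J2  (C2 outputs effort q/C2)
b0 stroke→J1  (J2 needs exactly one f-in)
b5 stroke→I1  (I1 outputs flow p/I1)
b1 stroke→J1  (common-f at J1 fixed by 5)

3  (C1, C2, I1 all integral)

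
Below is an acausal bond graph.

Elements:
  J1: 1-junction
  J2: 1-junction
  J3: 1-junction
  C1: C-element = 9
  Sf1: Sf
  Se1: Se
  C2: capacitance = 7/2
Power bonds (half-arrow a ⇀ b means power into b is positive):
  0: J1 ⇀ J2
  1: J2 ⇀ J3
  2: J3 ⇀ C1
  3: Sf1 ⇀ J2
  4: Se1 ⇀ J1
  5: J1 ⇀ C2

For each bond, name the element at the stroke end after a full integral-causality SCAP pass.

b0 |J2
b1 |J2
b2 |J3
b3 |Sf1
b4 |J1
b5 |J1

#3 |Sf1  (source Sf1 imposes f)
#4 |J1  (Se1 fixes effort; stroke away)
#0 |J2  (1-jn J2 has f-setter on 3)
#1 |J2  (common-f at J2 fixed by 3)
#2 |J3  (common-f at J3 fixed by 1)
#5 |J1  (common-f at J1 fixed by 0)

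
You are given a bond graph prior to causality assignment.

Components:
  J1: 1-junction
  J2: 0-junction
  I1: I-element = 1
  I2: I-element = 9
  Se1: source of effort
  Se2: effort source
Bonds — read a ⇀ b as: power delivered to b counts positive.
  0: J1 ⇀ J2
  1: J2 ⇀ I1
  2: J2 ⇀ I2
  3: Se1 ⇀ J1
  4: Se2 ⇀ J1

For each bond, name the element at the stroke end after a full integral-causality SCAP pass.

#3 →J1  (Se1 (Se) sets effort on bond)
#4 →J1  (Se2: effort source, stroke at far end)
#0 →J2  (J1: last free bond brings flow in)
#1 →I1  (0-jn J2 has e-setter on 0)
#2 →I2  (J2: bond 0 brought effort, rest push out)

b0 |J2
b1 |I1
b2 |I2
b3 |J1
b4 |J1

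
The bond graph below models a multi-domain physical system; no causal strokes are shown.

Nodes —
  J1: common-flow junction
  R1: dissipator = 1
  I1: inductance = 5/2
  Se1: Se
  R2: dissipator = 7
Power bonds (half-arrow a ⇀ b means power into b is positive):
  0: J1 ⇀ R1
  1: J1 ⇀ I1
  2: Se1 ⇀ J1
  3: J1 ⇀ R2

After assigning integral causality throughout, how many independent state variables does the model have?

1  (I1 all integral)

#2 stroke→J1  (Se1 fixes effort; stroke away)
#1 stroke→I1  (I1 integral (f out))
#0 stroke→J1  (common-f at J1 fixed by 1)
#3 stroke→J1  (1-jn J1 has f-setter on 1)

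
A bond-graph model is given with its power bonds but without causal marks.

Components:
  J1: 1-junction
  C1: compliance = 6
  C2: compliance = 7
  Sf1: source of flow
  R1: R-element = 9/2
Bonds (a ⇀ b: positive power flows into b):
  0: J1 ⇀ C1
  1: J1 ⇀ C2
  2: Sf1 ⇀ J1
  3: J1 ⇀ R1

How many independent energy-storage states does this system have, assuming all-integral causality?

2  (C1, C2 all integral)

β2 |Sf1  (Sf1 fixes flow; stroke at Sf1)
β0 |J1  (common-f at J1 fixed by 2)
β1 |J1  (J1 flow already set via bond 2)
β3 |J1  (common-f at J1 fixed by 2)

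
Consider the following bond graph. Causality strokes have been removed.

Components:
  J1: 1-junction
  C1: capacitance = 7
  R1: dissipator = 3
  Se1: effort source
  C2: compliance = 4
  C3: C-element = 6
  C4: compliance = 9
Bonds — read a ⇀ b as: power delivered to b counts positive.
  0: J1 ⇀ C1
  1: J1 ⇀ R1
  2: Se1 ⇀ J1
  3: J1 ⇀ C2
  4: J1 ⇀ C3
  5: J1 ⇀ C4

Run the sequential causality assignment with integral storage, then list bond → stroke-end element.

#0 stroke at J1
#1 stroke at R1
#2 stroke at J1
#3 stroke at J1
#4 stroke at J1
#5 stroke at J1

b2 stroke→J1  (Se1: effort source, stroke at far end)
b0 stroke→J1  (C1: C, integral causality)
b3 stroke→J1  (prefer integral on C2)
b4 stroke→J1  (C3: C, integral causality)
b5 stroke→J1  (C4 outputs effort q/C4)
b1 stroke→R1  (closing 1-jn rule on J1)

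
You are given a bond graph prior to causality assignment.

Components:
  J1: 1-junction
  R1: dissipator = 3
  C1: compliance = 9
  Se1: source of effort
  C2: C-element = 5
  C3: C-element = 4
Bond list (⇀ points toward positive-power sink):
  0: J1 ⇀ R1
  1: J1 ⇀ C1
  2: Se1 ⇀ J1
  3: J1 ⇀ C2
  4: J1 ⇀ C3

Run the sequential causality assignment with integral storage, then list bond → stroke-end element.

#0 |R1
#1 |J1
#2 |J1
#3 |J1
#4 |J1

#2 stroke at J1  (Se1 (Se) sets effort on bond)
#1 stroke at J1  (C1: C, integral causality)
#3 stroke at J1  (C2 outputs effort q/C2)
#4 stroke at J1  (C3 integral (e out))
#0 stroke at R1  (J1 needs exactly one f-in)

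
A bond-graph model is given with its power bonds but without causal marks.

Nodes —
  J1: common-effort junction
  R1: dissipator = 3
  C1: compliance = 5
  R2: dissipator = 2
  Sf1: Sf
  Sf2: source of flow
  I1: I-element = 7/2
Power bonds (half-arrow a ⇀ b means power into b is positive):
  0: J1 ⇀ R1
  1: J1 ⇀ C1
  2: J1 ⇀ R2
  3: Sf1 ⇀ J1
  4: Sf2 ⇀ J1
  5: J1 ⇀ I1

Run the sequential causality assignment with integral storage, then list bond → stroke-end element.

β3 |Sf1  (source Sf1 imposes f)
β4 |Sf2  (source Sf2 imposes f)
β1 |J1  (prefer integral on C1)
β0 |R1  (0-jn J1 has e-setter on 1)
β2 |R2  (common-e at J1 fixed by 1)
β5 |I1  (common-e at J1 fixed by 1)

β0 |R1
β1 |J1
β2 |R2
β3 |Sf1
β4 |Sf2
β5 |I1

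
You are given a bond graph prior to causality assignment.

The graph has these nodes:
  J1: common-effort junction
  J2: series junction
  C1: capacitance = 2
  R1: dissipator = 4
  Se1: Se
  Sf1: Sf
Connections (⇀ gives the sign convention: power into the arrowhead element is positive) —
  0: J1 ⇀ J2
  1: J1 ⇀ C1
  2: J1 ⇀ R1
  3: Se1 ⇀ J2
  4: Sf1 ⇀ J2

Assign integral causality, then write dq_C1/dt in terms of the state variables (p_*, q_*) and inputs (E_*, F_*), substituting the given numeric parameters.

dq_C1/dt = -F_Sf1 - q_C1/8

#3 stroke→J2  (source Se1 imposes e)
#4 stroke→Sf1  (Sf1: flow source, stroke at near end)
#0 stroke→J2  (common-f at J2 fixed by 4)
#1 stroke→J1  (C1 outputs effort q/C1)
#2 stroke→R1  (J1 effort already set via bond 1)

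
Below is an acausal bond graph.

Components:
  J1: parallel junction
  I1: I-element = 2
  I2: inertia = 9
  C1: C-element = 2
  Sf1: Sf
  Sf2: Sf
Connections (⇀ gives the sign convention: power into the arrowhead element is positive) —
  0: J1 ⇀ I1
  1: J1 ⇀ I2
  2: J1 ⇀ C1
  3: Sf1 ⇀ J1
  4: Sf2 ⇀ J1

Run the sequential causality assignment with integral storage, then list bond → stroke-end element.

#3 →Sf1  (Sf1 fixes flow; stroke at Sf1)
#4 →Sf2  (Sf2 (Sf) sets flow on bond)
#0 →I1  (I1: I, integral causality)
#1 →I2  (prefer integral on I2)
#2 →J1  (J1: last free bond brings effort in)

#0 stroke→I1
#1 stroke→I2
#2 stroke→J1
#3 stroke→Sf1
#4 stroke→Sf2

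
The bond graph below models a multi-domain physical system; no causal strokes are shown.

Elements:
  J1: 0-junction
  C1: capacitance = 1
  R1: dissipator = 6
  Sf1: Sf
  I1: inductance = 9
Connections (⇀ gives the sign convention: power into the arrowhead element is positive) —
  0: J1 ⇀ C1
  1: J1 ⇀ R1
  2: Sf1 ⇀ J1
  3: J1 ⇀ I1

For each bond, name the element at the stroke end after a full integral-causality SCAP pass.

β2 |Sf1  (source Sf1 imposes f)
β0 |J1  (C1: C, integral causality)
β1 |R1  (J1 effort already set via bond 0)
β3 |I1  (common-e at J1 fixed by 0)

#0 |J1
#1 |R1
#2 |Sf1
#3 |I1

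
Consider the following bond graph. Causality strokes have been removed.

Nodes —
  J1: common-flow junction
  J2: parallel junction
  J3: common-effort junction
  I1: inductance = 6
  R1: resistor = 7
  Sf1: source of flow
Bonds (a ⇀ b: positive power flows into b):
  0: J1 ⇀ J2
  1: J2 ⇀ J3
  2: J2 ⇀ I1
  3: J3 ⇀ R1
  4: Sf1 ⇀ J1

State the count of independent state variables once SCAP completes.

1  (I1 all integral)

bond 4 |Sf1  (Sf1 (Sf) sets flow on bond)
bond 0 |J1  (J1: bond 4 brought flow, rest push out)
bond 2 |I1  (prefer integral on I1)
bond 1 |J2  (J2: last free bond brings effort in)
bond 3 |J3  (closing 0-jn rule on J3)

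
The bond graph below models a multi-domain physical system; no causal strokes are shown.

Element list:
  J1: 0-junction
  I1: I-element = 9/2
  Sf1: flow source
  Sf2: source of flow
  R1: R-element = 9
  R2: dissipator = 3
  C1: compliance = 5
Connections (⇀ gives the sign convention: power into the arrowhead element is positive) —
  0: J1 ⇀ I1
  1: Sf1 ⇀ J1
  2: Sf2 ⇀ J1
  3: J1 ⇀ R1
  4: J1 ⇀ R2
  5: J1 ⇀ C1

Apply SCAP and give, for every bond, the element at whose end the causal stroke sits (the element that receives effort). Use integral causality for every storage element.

b0 stroke at I1
b1 stroke at Sf1
b2 stroke at Sf2
b3 stroke at R1
b4 stroke at R2
b5 stroke at J1

β1 →Sf1  (Sf1 (Sf) sets flow on bond)
β2 →Sf2  (Sf2 (Sf) sets flow on bond)
β0 →I1  (I1 integral (f out))
β5 →J1  (C1 outputs effort q/C1)
β3 →R1  (common-e at J1 fixed by 5)
β4 →R2  (J1 effort already set via bond 5)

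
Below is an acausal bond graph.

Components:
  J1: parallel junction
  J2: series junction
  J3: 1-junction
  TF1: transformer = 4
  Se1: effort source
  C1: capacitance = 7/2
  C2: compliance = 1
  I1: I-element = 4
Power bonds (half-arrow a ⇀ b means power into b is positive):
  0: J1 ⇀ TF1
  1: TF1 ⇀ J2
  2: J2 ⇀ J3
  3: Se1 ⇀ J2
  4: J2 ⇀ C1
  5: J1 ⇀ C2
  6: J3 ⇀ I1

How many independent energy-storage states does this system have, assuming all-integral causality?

3  (C1, C2, I1 all integral)

#3 |J2  (Se1 fixes effort; stroke away)
#4 |J2  (C1 integral (e out))
#5 |J1  (prefer integral on C2)
#0 |TF1  (J1 effort already set via bond 5)
#1 |J2  (TF1: transformer flips bond 0)
#2 |J3  (J2 needs exactly one f-in)
#6 |I1  (J3: last free bond brings flow in)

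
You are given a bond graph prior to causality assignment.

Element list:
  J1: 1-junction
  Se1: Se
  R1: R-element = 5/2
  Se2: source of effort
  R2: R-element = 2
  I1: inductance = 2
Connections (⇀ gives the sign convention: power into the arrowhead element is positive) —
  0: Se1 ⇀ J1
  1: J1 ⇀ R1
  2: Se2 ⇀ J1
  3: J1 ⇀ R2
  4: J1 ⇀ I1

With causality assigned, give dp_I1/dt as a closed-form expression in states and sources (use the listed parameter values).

bond 0 stroke→J1  (source Se1 imposes e)
bond 2 stroke→J1  (Se2 fixes effort; stroke away)
bond 4 stroke→I1  (prefer integral on I1)
bond 1 stroke→J1  (common-f at J1 fixed by 4)
bond 3 stroke→J1  (J1 flow already set via bond 4)

dp_I1/dt = E_Se1 + E_Se2 - 9*p_I1/4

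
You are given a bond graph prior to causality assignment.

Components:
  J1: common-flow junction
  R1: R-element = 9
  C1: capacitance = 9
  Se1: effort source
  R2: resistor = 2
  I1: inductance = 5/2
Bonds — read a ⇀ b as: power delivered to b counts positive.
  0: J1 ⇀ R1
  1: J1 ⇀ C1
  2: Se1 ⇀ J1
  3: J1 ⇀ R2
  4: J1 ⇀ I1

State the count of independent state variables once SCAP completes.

2  (C1, I1 all integral)

#2 |J1  (Se1: effort source, stroke at far end)
#1 |J1  (C1: C, integral causality)
#4 |I1  (prefer integral on I1)
#0 |J1  (J1 flow already set via bond 4)
#3 |J1  (common-f at J1 fixed by 4)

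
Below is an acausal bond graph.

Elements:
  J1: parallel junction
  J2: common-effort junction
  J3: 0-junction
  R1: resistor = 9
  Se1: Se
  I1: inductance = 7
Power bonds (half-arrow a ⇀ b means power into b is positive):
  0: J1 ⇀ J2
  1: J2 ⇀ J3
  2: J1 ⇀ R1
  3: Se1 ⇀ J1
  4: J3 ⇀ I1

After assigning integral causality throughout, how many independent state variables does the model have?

1  (I1 all integral)

b3 |J1  (source Se1 imposes e)
b0 |J2  (common-e at J1 fixed by 3)
b2 |R1  (0-jn J1 has e-setter on 3)
b1 |J3  (common-e at J2 fixed by 0)
b4 |I1  (J3 effort already set via bond 1)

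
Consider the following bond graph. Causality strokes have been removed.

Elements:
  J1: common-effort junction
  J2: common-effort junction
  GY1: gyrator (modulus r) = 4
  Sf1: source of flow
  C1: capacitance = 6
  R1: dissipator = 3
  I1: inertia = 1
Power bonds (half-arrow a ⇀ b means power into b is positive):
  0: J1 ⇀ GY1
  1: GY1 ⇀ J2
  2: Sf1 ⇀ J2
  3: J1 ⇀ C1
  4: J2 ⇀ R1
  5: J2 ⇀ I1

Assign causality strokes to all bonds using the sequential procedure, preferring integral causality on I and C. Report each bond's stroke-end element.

bond 2 |Sf1  (source Sf1 imposes f)
bond 3 |J1  (C1 integral (e out))
bond 0 |GY1  (0-jn J1 has e-setter on 3)
bond 1 |GY1  (GY GY1: same side as bond 0)
bond 5 |I1  (I1 integral (f out))
bond 4 |J2  (closing 0-jn rule on J2)

b0 stroke→GY1
b1 stroke→GY1
b2 stroke→Sf1
b3 stroke→J1
b4 stroke→J2
b5 stroke→I1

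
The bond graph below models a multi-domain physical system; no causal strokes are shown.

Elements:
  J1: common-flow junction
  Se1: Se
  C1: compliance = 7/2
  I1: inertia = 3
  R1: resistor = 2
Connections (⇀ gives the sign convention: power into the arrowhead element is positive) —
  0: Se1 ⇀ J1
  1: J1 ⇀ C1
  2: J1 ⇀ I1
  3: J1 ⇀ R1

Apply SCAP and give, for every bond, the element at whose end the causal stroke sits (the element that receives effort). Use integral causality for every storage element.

bond 0 |J1  (Se1: effort source, stroke at far end)
bond 1 |J1  (C1 integral (e out))
bond 2 |I1  (prefer integral on I1)
bond 3 |J1  (J1: bond 2 brought flow, rest push out)

bond 0 →J1
bond 1 →J1
bond 2 →I1
bond 3 →J1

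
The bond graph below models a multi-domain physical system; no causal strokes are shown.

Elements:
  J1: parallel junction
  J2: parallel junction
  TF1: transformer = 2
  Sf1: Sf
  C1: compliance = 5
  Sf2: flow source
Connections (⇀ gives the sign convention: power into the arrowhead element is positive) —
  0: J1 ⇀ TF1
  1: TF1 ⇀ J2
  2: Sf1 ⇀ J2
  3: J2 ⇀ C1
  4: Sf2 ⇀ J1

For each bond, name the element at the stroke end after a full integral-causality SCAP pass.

#2 |Sf1  (source Sf1 imposes f)
#4 |Sf2  (Sf2: flow source, stroke at near end)
#0 |J1  (J1 needs exactly one e-in)
#1 |TF1  (through TF1, causality passes straight; one stroke at TF1)
#3 |J2  (J2: last free bond brings effort in)

b0 →J1
b1 →TF1
b2 →Sf1
b3 →J2
b4 →Sf2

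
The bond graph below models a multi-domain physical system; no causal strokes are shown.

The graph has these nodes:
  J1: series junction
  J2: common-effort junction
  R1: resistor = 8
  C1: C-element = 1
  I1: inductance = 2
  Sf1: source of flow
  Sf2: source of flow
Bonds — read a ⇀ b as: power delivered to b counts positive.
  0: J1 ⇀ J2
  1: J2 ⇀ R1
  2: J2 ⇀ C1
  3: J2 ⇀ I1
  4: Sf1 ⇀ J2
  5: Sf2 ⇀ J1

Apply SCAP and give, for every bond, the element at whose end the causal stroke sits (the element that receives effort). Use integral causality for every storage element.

b0 stroke at J1
b1 stroke at R1
b2 stroke at J2
b3 stroke at I1
b4 stroke at Sf1
b5 stroke at Sf2

β4 stroke at Sf1  (Sf1 fixes flow; stroke at Sf1)
β5 stroke at Sf2  (Sf2 fixes flow; stroke at Sf2)
β0 stroke at J1  (J1 flow already set via bond 5)
β2 stroke at J2  (C1: C, integral causality)
β1 stroke at R1  (J2: bond 2 brought effort, rest push out)
β3 stroke at I1  (J2: bond 2 brought effort, rest push out)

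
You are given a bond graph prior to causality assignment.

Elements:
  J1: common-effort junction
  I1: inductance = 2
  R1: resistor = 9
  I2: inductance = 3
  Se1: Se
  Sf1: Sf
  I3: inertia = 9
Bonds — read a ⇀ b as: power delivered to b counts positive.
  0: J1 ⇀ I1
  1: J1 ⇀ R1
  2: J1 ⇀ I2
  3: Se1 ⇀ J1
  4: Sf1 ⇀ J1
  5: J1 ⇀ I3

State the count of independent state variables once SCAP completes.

#3 stroke at J1  (Se1 fixes effort; stroke away)
#4 stroke at Sf1  (Sf1 (Sf) sets flow on bond)
#0 stroke at I1  (J1 effort already set via bond 3)
#1 stroke at R1  (common-e at J1 fixed by 3)
#2 stroke at I2  (J1 effort already set via bond 3)
#5 stroke at I3  (common-e at J1 fixed by 3)

3  (I1, I2, I3 all integral)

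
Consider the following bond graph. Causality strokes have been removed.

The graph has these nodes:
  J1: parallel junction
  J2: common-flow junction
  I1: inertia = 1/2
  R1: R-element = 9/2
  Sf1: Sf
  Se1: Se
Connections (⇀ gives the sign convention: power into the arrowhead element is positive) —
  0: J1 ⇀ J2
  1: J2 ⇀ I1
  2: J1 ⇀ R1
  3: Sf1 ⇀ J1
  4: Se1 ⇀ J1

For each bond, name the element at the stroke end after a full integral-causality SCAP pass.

b0 →J2
b1 →I1
b2 →R1
b3 →Sf1
b4 →J1

#3 |Sf1  (source Sf1 imposes f)
#4 |J1  (source Se1 imposes e)
#0 |J2  (common-e at J1 fixed by 4)
#2 |R1  (0-jn J1 has e-setter on 4)
#1 |I1  (only one flow-in slot at J2)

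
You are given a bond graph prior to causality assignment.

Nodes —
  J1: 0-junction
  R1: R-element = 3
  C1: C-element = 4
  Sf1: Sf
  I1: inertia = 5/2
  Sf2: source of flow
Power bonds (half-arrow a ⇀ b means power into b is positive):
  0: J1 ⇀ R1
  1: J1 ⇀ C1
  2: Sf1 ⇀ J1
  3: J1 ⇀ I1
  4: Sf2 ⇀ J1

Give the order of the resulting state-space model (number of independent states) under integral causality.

2  (C1, I1 all integral)

bond 2 stroke→Sf1  (Sf1 (Sf) sets flow on bond)
bond 4 stroke→Sf2  (Sf2 fixes flow; stroke at Sf2)
bond 1 stroke→J1  (C1: C, integral causality)
bond 0 stroke→R1  (common-e at J1 fixed by 1)
bond 3 stroke→I1  (J1: bond 1 brought effort, rest push out)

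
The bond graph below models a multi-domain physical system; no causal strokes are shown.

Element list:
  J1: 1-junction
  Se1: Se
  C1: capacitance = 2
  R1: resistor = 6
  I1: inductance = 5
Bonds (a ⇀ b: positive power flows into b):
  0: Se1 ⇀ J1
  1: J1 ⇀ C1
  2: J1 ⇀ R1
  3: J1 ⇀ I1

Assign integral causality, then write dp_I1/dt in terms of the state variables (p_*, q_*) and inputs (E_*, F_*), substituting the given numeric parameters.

dp_I1/dt = E_Se1 - 6*p_I1/5 - q_C1/2

β0 |J1  (Se1 (Se) sets effort on bond)
β1 |J1  (C1 outputs effort q/C1)
β3 |I1  (I1: I, integral causality)
β2 |J1  (J1 flow already set via bond 3)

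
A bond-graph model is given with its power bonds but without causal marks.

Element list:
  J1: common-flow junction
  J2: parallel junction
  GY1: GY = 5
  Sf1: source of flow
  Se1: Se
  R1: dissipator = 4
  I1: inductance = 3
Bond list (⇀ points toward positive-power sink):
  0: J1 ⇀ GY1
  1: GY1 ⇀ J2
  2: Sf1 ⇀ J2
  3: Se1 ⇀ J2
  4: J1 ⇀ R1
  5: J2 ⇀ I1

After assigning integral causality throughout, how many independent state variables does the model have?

#2 →Sf1  (Sf1 fixes flow; stroke at Sf1)
#3 →J2  (Se1: effort source, stroke at far end)
#1 →GY1  (common-e at J2 fixed by 3)
#5 →I1  (J2: bond 3 brought effort, rest push out)
#0 →GY1  (GY1 both-in/both-out from 1)
#4 →J1  (common-f at J1 fixed by 0)

1  (I1 all integral)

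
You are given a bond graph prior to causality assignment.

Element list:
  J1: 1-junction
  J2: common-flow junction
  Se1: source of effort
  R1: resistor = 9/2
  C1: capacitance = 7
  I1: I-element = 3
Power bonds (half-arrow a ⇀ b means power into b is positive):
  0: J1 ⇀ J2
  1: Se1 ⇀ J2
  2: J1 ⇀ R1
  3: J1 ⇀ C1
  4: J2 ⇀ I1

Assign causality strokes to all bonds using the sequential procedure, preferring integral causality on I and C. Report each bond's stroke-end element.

b1 stroke→J2  (Se1: effort source, stroke at far end)
b3 stroke→J1  (C1: C, integral causality)
b4 stroke→I1  (I1: I, integral causality)
b0 stroke→J2  (1-jn J2 has f-setter on 4)
b2 stroke→J1  (common-f at J1 fixed by 0)

#0 stroke at J2
#1 stroke at J2
#2 stroke at J1
#3 stroke at J1
#4 stroke at I1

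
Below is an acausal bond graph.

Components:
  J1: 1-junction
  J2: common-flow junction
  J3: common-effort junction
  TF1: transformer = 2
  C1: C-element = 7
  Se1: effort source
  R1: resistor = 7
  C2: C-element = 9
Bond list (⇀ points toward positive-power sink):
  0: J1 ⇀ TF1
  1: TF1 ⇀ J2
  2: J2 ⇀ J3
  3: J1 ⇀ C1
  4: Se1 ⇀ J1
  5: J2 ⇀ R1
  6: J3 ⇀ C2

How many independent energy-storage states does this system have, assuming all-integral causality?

b4 stroke at J1  (Se1 fixes effort; stroke away)
b3 stroke at J1  (C1 outputs effort q/C1)
b0 stroke at TF1  (J1: last free bond brings flow in)
b1 stroke at J2  (through TF1, causality passes straight; one stroke at TF1)
b6 stroke at J3  (C2 outputs effort q/C2)
b2 stroke at J2  (J3: bond 6 brought effort, rest push out)
b5 stroke at R1  (closing 1-jn rule on J2)

2  (C1, C2 all integral)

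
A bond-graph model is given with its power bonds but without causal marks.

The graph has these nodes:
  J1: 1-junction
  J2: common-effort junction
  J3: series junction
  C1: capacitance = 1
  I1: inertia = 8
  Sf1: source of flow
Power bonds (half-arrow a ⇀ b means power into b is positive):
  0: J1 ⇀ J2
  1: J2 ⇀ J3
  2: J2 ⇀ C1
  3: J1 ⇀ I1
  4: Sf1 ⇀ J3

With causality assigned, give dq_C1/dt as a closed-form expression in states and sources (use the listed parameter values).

dq_C1/dt = -F_Sf1 + p_I1/8

#4 stroke→Sf1  (Sf1 (Sf) sets flow on bond)
#1 stroke→J3  (J3 flow already set via bond 4)
#2 stroke→J2  (C1: C, integral causality)
#0 stroke→J1  (0-jn J2 has e-setter on 2)
#3 stroke→I1  (J1 needs exactly one f-in)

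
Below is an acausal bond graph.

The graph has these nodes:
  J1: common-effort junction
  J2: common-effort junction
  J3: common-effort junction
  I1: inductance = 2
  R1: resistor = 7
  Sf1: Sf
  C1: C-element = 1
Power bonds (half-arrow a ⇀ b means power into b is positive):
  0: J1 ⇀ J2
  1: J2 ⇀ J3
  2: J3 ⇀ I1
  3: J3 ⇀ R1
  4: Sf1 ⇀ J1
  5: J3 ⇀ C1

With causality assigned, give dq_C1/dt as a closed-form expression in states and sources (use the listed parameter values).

b4 |Sf1  (Sf1 fixes flow; stroke at Sf1)
b0 |J1  (closing 0-jn rule on J1)
b1 |J2  (J2: last free bond brings effort in)
b2 |I1  (I1 outputs flow p/I1)
b5 |J3  (C1: C, integral causality)
b3 |R1  (common-e at J3 fixed by 5)

dq_C1/dt = F_Sf1 - p_I1/2 - q_C1/7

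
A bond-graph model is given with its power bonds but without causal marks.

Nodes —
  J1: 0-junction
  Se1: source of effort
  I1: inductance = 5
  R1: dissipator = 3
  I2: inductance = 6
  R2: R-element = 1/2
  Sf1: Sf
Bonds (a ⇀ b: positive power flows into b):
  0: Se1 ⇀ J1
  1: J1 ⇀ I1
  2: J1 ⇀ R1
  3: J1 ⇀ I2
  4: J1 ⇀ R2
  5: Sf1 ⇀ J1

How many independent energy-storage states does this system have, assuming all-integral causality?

#0 stroke at J1  (Se1: effort source, stroke at far end)
#5 stroke at Sf1  (source Sf1 imposes f)
#1 stroke at I1  (J1 effort already set via bond 0)
#2 stroke at R1  (J1 effort already set via bond 0)
#3 stroke at I2  (J1: bond 0 brought effort, rest push out)
#4 stroke at R2  (J1 effort already set via bond 0)

2  (I1, I2 all integral)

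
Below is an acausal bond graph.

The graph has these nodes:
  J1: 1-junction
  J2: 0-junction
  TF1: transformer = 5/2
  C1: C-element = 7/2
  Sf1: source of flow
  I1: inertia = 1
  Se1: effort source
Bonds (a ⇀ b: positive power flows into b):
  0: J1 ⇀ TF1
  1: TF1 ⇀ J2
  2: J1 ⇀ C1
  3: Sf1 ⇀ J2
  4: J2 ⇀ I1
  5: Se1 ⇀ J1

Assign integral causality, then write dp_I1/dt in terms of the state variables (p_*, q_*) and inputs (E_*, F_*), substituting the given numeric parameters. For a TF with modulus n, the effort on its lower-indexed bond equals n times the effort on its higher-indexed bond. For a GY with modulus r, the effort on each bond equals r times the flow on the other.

bond 3 stroke at Sf1  (Sf1 (Sf) sets flow on bond)
bond 5 stroke at J1  (Se1: effort source, stroke at far end)
bond 2 stroke at J1  (C1: C, integral causality)
bond 0 stroke at TF1  (closing 1-jn rule on J1)
bond 1 stroke at J2  (TF TF1: opposite of bond 0)
bond 4 stroke at I1  (common-e at J2 fixed by 1)

dp_I1/dt = 2*E_Se1/5 - 4*q_C1/35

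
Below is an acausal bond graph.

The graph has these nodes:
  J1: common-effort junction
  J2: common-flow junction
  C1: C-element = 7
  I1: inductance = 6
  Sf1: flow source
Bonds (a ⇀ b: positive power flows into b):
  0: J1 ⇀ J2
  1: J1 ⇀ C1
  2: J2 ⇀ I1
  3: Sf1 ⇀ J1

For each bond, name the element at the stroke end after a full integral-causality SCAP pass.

b3 stroke at Sf1  (Sf1 fixes flow; stroke at Sf1)
b1 stroke at J1  (prefer integral on C1)
b0 stroke at J2  (0-jn J1 has e-setter on 1)
b2 stroke at I1  (J2: last free bond brings flow in)

bond 0 stroke→J2
bond 1 stroke→J1
bond 2 stroke→I1
bond 3 stroke→Sf1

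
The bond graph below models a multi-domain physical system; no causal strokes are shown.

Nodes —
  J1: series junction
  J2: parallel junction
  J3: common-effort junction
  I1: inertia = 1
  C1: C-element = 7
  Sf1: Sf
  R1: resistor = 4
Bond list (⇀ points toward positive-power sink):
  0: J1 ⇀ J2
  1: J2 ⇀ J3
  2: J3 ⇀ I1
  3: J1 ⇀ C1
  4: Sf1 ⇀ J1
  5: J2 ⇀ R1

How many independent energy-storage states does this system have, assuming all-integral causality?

2  (C1, I1 all integral)

b4 stroke→Sf1  (source Sf1 imposes f)
b0 stroke→J1  (J1 flow already set via bond 4)
b3 stroke→J1  (1-jn J1 has f-setter on 4)
b2 stroke→I1  (I1 outputs flow p/I1)
b1 stroke→J3  (closing 0-jn rule on J3)
b5 stroke→J2  (J2: last free bond brings effort in)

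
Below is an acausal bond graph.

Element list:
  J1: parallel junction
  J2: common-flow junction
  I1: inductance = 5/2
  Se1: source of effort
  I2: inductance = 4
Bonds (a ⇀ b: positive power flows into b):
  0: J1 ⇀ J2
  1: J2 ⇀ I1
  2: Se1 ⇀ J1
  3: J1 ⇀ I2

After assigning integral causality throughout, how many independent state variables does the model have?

2  (I1, I2 all integral)

β2 stroke→J1  (source Se1 imposes e)
β0 stroke→J2  (J1: bond 2 brought effort, rest push out)
β3 stroke→I2  (J1: bond 2 brought effort, rest push out)
β1 stroke→I1  (J2 needs exactly one f-in)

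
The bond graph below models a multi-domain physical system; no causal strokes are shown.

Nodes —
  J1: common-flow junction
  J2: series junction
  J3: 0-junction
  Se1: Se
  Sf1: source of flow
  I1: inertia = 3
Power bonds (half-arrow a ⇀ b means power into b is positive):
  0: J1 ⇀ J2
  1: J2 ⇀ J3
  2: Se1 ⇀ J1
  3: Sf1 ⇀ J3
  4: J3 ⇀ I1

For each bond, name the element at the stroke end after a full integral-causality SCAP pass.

#2 stroke→J1  (Se1 fixes effort; stroke away)
#3 stroke→Sf1  (Sf1 (Sf) sets flow on bond)
#0 stroke→J2  (closing 1-jn rule on J1)
#1 stroke→J3  (closing 1-jn rule on J2)
#4 stroke→I1  (J3 effort already set via bond 1)

bond 0 |J2
bond 1 |J3
bond 2 |J1
bond 3 |Sf1
bond 4 |I1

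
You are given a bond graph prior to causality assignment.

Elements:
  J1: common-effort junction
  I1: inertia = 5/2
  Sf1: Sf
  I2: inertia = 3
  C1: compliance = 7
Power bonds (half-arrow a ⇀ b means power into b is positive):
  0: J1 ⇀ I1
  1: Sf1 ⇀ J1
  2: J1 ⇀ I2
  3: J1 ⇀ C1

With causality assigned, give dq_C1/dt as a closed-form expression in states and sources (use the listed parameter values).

bond 1 stroke→Sf1  (Sf1: flow source, stroke at near end)
bond 0 stroke→I1  (I1: I, integral causality)
bond 2 stroke→I2  (prefer integral on I2)
bond 3 stroke→J1  (J1 needs exactly one e-in)

dq_C1/dt = F_Sf1 - 2*p_I1/5 - p_I2/3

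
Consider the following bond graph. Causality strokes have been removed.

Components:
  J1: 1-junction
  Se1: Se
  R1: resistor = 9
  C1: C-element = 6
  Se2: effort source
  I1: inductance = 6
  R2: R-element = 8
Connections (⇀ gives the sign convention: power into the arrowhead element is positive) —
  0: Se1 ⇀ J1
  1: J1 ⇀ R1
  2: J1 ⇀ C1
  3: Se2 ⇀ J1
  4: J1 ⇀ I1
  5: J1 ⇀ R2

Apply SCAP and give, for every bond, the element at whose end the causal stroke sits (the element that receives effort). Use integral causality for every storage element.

bond 0 |J1
bond 1 |J1
bond 2 |J1
bond 3 |J1
bond 4 |I1
bond 5 |J1

β0 →J1  (Se1 (Se) sets effort on bond)
β3 →J1  (source Se2 imposes e)
β2 →J1  (C1 integral (e out))
β4 →I1  (I1: I, integral causality)
β1 →J1  (common-f at J1 fixed by 4)
β5 →J1  (J1 flow already set via bond 4)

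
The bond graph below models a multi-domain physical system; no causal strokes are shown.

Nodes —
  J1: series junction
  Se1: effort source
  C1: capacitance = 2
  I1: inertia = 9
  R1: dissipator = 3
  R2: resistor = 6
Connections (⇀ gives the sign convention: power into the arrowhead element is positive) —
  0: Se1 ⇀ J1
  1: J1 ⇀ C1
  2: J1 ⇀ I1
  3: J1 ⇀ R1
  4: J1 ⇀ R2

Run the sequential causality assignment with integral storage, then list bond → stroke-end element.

#0 →J1  (Se1 (Se) sets effort on bond)
#1 →J1  (C1: C, integral causality)
#2 →I1  (prefer integral on I1)
#3 →J1  (1-jn J1 has f-setter on 2)
#4 →J1  (common-f at J1 fixed by 2)

#0 stroke→J1
#1 stroke→J1
#2 stroke→I1
#3 stroke→J1
#4 stroke→J1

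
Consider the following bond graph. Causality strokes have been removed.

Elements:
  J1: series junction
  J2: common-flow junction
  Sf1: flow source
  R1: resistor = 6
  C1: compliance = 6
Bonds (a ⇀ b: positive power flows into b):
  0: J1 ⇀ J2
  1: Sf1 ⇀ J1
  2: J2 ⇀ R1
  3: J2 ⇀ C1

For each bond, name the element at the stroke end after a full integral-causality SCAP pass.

β0 stroke→J1
β1 stroke→Sf1
β2 stroke→J2
β3 stroke→J2

bond 1 stroke→Sf1  (Sf1 fixes flow; stroke at Sf1)
bond 0 stroke→J1  (J1 flow already set via bond 1)
bond 2 stroke→J2  (J2: bond 0 brought flow, rest push out)
bond 3 stroke→J2  (common-f at J2 fixed by 0)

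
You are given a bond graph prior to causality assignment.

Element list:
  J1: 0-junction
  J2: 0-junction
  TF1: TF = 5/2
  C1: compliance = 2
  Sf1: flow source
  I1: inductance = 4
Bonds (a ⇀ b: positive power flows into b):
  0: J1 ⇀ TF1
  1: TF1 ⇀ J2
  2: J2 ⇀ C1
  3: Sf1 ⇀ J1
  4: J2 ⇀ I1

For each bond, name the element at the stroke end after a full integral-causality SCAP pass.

bond 0 stroke→J1
bond 1 stroke→TF1
bond 2 stroke→J2
bond 3 stroke→Sf1
bond 4 stroke→I1

b3 →Sf1  (Sf1 (Sf) sets flow on bond)
b0 →J1  (closing 0-jn rule on J1)
b1 →TF1  (TF1 one-in-one-out from 0)
b2 →J2  (C1: C, integral causality)
b4 →I1  (J2: bond 2 brought effort, rest push out)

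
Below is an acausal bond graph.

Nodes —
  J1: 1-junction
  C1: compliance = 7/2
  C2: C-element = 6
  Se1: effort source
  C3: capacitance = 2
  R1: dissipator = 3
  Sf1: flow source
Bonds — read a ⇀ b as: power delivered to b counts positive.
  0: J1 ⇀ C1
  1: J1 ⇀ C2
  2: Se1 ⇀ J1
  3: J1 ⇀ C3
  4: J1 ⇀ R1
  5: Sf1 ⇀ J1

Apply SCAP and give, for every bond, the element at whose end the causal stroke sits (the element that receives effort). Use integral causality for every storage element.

b0 stroke at J1
b1 stroke at J1
b2 stroke at J1
b3 stroke at J1
b4 stroke at J1
b5 stroke at Sf1

#2 →J1  (Se1 fixes effort; stroke away)
#5 →Sf1  (source Sf1 imposes f)
#0 →J1  (J1: bond 5 brought flow, rest push out)
#1 →J1  (1-jn J1 has f-setter on 5)
#3 →J1  (common-f at J1 fixed by 5)
#4 →J1  (1-jn J1 has f-setter on 5)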